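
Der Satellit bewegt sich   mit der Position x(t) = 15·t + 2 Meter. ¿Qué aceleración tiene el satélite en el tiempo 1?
Debemos derivar nuestra ecuación de la posición x(t) = 15·t + 2 2 veces. La derivada de la posición da la velocidad: v(t) = 15. Derivando la velocidad, obtenemos la aceleración: a(t) = 0. Usando a(t) = 0 y sustituyendo t = 1, encontramos a = 0.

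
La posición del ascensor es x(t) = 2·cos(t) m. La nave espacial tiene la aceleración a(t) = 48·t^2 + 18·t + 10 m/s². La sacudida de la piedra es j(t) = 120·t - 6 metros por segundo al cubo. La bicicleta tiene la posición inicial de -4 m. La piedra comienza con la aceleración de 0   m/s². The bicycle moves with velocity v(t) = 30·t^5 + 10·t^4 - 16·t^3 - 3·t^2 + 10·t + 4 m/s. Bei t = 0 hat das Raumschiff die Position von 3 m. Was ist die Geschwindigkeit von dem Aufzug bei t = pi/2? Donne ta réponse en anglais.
Starting from position x(t) = 2·cos(t), we take 1 derivative. Taking d/dt of x(t), we find v(t) = -2·sin(t). We have velocity v(t) = -2·sin(t). Substituting t = pi/2: v(pi/2) = -2.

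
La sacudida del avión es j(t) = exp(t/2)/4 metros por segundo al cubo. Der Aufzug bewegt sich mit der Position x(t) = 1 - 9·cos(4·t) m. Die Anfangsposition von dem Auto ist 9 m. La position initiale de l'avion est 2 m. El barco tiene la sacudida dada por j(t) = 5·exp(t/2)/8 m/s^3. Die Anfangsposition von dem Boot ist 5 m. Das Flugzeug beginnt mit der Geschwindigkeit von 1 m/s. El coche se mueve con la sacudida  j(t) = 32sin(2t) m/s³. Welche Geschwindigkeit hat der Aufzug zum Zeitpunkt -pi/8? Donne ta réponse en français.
Pour résoudre ceci, nous devons prendre 1 dérivée de notre équation de la position x(t) = 1 - 9·cos(4·t). En prenant d/dt de x(t), nous trouvons v(t) = 36·sin(4·t). De l'équation de la vitesse v(t) = 36·sin(4·t), nous substituons t = -pi/8 pour obtenir v = -36.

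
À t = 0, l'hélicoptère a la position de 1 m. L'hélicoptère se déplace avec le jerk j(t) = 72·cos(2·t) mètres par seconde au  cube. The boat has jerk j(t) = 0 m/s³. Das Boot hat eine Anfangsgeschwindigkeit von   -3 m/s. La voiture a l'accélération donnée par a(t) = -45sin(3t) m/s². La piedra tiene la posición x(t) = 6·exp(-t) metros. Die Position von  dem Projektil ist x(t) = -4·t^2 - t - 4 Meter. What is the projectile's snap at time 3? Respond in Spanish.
Para resolver esto, necesitamos tomar 4 derivadas de nuestra ecuación de la posición x(t) = -4·t^2 - t - 4. Derivando la posición, obtenemos la velocidad: v(t) = -8·t - 1. Derivando la velocidad, obtenemos la aceleración: a(t) = -8. La derivada de la aceleración da la sacudida: j(t) = 0. Tomando d/dt de j(t), encontramos s(t) = 0. Tenemos el snap s(t) = 0. Sustituyendo t = 3: s(3) = 0.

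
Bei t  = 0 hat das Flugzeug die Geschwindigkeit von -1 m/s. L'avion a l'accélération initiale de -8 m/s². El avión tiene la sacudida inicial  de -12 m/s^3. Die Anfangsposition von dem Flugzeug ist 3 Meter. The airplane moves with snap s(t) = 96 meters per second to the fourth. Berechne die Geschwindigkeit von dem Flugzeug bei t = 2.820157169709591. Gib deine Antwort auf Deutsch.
Um dies zu lösen, müssen wir 3 Integrale unserer Gleichung für den Snap s(t) = 96 finden. Die Stammfunktion von dem Snap ist der Ruck. Mit j(0) = -12 erhalten wir j(t) = 96·t - 12. Das Integral von dem Ruck ist die Beschleunigung. Mit a(0) = -8 erhalten wir a(t) = 48·t^2 - 12·t - 8. Das Integral von der Beschleunigung ist die Geschwindigkeit. Mit v(0) = -1 erhalten wir v(t) = 16·t^3 - 6·t^2 - 8·t - 1. Wir haben die Geschwindigkeit v(t) = 16·t^3 - 6·t^2 - 8·t - 1. Durch Einsetzen von t = 2.820157169709591: v(2.820157169709591) = 287.591309282035.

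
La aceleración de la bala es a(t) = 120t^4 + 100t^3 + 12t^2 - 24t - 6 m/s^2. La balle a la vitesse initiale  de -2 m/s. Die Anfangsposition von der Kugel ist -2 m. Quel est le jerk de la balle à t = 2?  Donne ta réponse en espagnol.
Debemos derivar nuestra ecuación de la aceleración a(t) = 120·t^4 + 100·t^3 + 12·t^2 - 24·t - 6 1 vez. Tomando d/dt de a(t), encontramos j(t) = 480·t^3 + 300·t^2 + 24·t - 24. Tenemos la sacudida j(t) = 480·t^3 + 300·t^2 + 24·t - 24. Sustituyendo t = 2: j(2) = 5064.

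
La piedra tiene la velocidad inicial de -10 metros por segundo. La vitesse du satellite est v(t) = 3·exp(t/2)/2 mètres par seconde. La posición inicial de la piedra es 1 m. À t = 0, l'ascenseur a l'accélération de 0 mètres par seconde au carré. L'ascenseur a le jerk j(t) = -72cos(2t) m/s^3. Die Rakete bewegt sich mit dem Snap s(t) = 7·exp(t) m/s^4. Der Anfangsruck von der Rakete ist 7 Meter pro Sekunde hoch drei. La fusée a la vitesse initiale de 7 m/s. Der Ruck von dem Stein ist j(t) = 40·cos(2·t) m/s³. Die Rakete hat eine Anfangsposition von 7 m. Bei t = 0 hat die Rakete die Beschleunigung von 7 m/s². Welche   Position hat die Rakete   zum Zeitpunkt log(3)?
Ausgehend von dem Snap s(t) = 7·exp(t), nehmen wir 4 Integrale. Mit ∫s(t)dt und Anwendung von j(0) = 7, finden wir j(t) = 7·exp(t). Das Integral von dem Ruck, mit a(0) = 7, ergibt die Beschleunigung: a(t) = 7·exp(t). Durch Integration von der Beschleunigung und Verwendung der Anfangsbedingung v(0) = 7, erhalten wir v(t) = 7·exp(t). Das Integral von der Geschwindigkeit ist die Position. Mit x(0) = 7 erhalten wir x(t) = 7·exp(t). Mit x(t) = 7·exp(t) und Einsetzen von t = log(3), finden wir x = 21.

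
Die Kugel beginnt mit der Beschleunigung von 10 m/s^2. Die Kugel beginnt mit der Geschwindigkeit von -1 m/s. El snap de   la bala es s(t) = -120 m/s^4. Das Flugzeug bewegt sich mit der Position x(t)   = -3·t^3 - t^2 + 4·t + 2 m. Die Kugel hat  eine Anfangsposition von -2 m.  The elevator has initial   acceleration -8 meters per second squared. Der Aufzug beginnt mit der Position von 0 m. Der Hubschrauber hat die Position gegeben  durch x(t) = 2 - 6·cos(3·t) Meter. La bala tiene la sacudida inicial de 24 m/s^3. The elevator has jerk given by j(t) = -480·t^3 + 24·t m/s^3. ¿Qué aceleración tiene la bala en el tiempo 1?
Debemos encontrar la antiderivada de nuestra ecuación del snap s(t) = -120 2 veces. La integral del snap, con j(0) = 24, da la sacudida: j(t) = 24 - 120·t. La integral de la sacudida, con a(0) = 10, da la aceleración: a(t) = -60·t^2 + 24·t + 10. Usando a(t) = -60·t^2 + 24·t + 10 y sustituyendo t = 1, encontramos a = -26.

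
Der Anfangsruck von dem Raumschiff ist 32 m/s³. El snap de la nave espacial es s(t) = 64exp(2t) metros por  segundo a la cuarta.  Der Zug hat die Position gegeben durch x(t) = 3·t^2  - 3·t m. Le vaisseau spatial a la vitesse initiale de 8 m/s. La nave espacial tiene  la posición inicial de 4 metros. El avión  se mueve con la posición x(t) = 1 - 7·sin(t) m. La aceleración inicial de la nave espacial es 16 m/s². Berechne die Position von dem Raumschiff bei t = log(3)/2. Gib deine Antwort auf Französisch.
Nous devons intégrer notre équation du snap s(t) = 64·exp(2·t) 4 fois. En intégrant le snap et en utilisant la condition initiale j(0) = 32, nous obtenons j(t) = 32·exp(2·t). L'intégrale du jerk, avec a(0) = 16, donne l'accélération: a(t) = 16·exp(2·t). La primitive de l'accélération, avec v(0) = 8, donne la vitesse: v(t) = 8·exp(2·t). L'intégrale de la vitesse est la position. En utilisant x(0) = 4, nous obtenons x(t) = 4·exp(2·t). Nous avons la position x(t) = 4·exp(2·t). En substituant t = log(3)/2: x(log(3)/2) = 12.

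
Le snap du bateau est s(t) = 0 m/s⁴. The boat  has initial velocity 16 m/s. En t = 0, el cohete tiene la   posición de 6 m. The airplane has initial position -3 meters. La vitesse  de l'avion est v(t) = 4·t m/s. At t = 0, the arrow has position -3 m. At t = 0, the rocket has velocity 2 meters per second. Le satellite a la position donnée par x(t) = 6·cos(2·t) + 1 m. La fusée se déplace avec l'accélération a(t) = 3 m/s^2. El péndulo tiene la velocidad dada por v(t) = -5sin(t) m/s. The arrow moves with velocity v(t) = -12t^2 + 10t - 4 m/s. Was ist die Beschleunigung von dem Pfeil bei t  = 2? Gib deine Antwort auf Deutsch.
Wir müssen unsere Gleichung für die Geschwindigkeit v(t) = -12·t^2 + 10·t - 4 1-mal ableiten. Durch Ableiten von der Geschwindigkeit erhalten wir die Beschleunigung: a(t) = 10 - 24·t. Aus der Gleichung für die Beschleunigung a(t) = 10 - 24·t, setzen wir t = 2 ein und erhalten a = -38.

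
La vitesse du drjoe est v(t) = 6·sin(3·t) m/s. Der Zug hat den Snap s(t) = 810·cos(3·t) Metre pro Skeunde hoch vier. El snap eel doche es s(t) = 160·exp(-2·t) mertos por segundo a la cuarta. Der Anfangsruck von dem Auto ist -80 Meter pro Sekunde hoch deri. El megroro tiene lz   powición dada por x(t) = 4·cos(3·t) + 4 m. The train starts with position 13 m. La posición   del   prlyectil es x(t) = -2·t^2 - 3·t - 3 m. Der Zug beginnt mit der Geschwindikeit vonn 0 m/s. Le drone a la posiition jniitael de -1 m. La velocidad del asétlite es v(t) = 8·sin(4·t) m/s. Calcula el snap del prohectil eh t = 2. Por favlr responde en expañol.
Para resolver esto, necesitamos tomar 4 derivadas de nuestra ecuación de la posición x(t) = -2·t^2 - 3·t - 3. Tomando d/dt de x(t), encontramos v(t) = -4·t - 3. Derivando la velocidad, obtenemos la aceleración: a(t) = -4. La derivada de la aceleración da la sacudida: j(t) = 0. La derivada de la sacudida da el snap: s(t) = 0. Usando s(t) = 0 y sustituyendo t = 2, encontramos s = 0.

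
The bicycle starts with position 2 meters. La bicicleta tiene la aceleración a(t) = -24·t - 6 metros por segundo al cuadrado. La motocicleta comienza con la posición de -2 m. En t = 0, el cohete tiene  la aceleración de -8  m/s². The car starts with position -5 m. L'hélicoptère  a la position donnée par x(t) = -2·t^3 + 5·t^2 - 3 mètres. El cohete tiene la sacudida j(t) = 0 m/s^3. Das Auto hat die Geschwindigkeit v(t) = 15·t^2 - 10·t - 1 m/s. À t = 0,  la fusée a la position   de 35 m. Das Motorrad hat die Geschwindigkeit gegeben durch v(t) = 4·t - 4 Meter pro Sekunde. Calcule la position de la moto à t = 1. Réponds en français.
Nous devons trouver l'intégrale de notre équation de la vitesse v(t) = 4·t - 4 1 fois. L'intégrale de la vitesse est la position. En utilisant x(0) = -2, nous obtenons x(t) = 2·t^2 - 4·t - 2. Nous avons la position x(t) = 2·t^2 - 4·t - 2. En substituant t = 1: x(1) = -4.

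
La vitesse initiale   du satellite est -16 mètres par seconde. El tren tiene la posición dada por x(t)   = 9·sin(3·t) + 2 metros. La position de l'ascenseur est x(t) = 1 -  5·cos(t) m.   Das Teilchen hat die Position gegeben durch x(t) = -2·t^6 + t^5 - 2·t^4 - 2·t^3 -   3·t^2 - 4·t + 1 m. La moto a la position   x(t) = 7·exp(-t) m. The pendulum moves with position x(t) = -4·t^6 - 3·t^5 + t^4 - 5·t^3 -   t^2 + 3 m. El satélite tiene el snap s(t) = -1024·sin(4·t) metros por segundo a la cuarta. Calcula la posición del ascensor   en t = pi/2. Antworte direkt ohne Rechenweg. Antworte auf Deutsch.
Bei t = pi/2, x = 1.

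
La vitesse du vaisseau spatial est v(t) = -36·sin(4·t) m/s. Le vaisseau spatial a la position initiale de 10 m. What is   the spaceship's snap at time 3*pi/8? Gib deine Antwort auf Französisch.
Nous devons dériver notre équation de la vitesse v(t) = -36·sin(4·t) 3 fois. En prenant d/dt de v(t), nous trouvons a(t) = -144·cos(4·t). En prenant d/dt de a(t), nous trouvons j(t) = 576·sin(4·t). En dérivant le jerk, nous obtenons le snap: s(t) = 2304·cos(4·t). De l'équation du snap s(t) = 2304·cos(4·t), nous substituons t = 3*pi/8 pour obtenir s = 0.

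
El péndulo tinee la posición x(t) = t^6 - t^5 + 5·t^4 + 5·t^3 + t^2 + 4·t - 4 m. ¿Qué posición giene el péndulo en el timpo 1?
Tenemos la posición x(t) = t^6 - t^5 + 5·t^4 + 5·t^3 + t^2 + 4·t - 4. Sustituyendo t = 1: x(1) = 11.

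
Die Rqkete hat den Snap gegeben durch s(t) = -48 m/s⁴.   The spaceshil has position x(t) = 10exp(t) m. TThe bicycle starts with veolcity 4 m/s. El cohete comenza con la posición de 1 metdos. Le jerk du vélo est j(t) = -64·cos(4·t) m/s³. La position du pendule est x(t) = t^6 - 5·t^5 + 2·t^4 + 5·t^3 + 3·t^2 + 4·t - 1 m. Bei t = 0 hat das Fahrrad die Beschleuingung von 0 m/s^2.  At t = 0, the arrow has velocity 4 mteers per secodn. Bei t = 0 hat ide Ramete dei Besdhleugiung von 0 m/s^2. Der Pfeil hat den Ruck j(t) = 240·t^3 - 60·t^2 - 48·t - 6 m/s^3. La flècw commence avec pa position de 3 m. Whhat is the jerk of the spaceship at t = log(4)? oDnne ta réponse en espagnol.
Para resolver esto, necesitamos tomar 3 derivadas de nuestra ecuación de la posición x(t) = 10·exp(t). La derivada de la posición da la velocidad: v(t) = 10·exp(t). La derivada de la velocidad da la aceleración: a(t) = 10·exp(t). Tomando d/dt de a(t), encontramos j(t) = 10·exp(t). De la ecuación de la sacudida j(t) = 10·exp(t), sustituimos t = log(4) para obtener j = 40.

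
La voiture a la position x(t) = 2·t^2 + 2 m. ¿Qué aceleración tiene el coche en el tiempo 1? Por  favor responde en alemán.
Um dies zu lösen, müssen wir 2 Ableitungen unserer Gleichung für die Position x(t) = 2·t^2 + 2 nehmen. Die Ableitung von der Position ergibt die Geschwindigkeit: v(t) = 4·t. Mit d/dt von v(t) finden wir a(t) = 4. Aus der Gleichung für die Beschleunigung a(t) = 4, setzen wir t = 1 ein und erhalten a = 4.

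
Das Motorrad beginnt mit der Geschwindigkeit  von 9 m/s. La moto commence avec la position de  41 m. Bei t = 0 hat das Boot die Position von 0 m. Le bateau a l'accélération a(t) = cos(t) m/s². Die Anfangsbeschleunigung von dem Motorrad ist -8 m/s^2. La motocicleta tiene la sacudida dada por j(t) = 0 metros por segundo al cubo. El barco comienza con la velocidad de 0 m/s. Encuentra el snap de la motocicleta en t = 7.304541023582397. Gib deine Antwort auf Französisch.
En partant du jerk j(t) = 0, nous prenons 1 dérivée. La dérivée du jerk donne le snap: s(t) = 0. Nous avons le snap s(t) = 0. En substituant t = 7.304541023582397: s(7.304541023582397) = 0.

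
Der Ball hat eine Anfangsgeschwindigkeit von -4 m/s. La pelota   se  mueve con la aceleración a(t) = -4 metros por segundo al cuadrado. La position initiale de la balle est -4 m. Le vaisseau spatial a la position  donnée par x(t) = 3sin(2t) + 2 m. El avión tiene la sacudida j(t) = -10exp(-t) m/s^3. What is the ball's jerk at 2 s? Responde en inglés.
To solve this, we need to take 1 derivative of our acceleration equation a(t) = -4. The derivative of acceleration gives jerk: j(t) = 0. Using j(t) = 0 and substituting t = 2, we find j = 0.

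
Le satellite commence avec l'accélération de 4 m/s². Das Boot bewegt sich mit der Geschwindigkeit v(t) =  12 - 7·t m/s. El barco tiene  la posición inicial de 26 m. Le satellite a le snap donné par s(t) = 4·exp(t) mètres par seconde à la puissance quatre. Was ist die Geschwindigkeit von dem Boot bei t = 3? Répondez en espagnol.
De la ecuación de la velocidad v(t) = 12 - 7·t, sustituimos t = 3 para obtener v = -9.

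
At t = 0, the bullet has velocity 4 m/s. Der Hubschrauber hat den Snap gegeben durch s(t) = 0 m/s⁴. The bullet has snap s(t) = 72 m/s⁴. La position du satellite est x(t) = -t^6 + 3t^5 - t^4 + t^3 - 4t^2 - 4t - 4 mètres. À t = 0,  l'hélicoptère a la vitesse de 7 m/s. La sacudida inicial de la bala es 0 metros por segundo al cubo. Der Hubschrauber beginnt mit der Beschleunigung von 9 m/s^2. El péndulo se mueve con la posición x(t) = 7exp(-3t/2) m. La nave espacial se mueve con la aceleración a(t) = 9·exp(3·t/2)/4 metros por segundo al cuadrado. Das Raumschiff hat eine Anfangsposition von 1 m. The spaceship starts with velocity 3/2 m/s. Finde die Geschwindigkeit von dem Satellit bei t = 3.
Wir müssen unsere Gleichung für die Position x(t) = -t^6 + 3·t^5 - t^4 + t^3 - 4·t^2 - 4·t - 4 1-mal ableiten. Mit d/dt von x(t) finden wir v(t) = -6·t^5 + 15·t^4 - 4·t^3 + 3·t^2 - 8·t - 4. Wir haben die Geschwindigkeit v(t) = -6·t^5 + 15·t^4 - 4·t^3 + 3·t^2 - 8·t - 4. Durch Einsetzen von t = 3: v(3) = -352.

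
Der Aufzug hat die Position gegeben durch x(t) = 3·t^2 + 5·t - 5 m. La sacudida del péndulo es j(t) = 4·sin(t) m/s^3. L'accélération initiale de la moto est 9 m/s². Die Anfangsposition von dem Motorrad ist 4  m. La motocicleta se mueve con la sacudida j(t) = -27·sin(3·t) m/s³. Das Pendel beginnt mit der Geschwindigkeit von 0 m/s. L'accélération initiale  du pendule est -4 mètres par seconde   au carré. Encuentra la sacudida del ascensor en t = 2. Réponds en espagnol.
Para resolver esto, necesitamos tomar 3 derivadas de nuestra ecuación de la posición x(t) = 3·t^2 + 5·t - 5. Tomando d/dt de x(t), encontramos v(t) = 6·t + 5. La derivada de la velocidad da la aceleración: a(t) = 6. Derivando la aceleración, obtenemos la sacudida: j(t) = 0. Usando j(t) = 0 y sustituyendo t = 2, encontramos j = 0.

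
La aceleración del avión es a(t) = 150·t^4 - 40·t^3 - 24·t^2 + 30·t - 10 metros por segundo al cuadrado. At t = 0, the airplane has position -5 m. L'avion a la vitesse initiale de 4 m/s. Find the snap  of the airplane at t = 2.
To solve this, we need to take 2 derivatives of our acceleration equation a(t) = 150·t^4 - 40·t^3 - 24·t^2 + 30·t - 10. Differentiating acceleration, we get jerk: j(t) = 600·t^3 - 120·t^2 - 48·t + 30. Differentiating jerk, we get snap: s(t) = 1800·t^2 - 240·t - 48. From the given snap equation s(t) = 1800·t^2 - 240·t - 48, we substitute t = 2 to get s = 6672.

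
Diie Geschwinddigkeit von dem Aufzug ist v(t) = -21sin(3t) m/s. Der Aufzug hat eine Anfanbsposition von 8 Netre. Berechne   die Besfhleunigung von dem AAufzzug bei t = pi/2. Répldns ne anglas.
To solve this, we need to take 1 derivative of our velocity equation v(t) = -21·sin(3·t). Taking d/dt of v(t), we find a(t) = -63·cos(3·t). From the given acceleration equation a(t) = -63·cos(3·t), we substitute t = pi/2 to get a = 0.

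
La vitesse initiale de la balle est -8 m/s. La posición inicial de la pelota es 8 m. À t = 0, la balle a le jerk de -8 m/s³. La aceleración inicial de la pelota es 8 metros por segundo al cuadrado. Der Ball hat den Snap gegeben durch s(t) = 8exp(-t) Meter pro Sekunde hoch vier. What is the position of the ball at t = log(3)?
We must find the integral of our snap equation s(t) = 8·exp(-t) 4 times. Integrating snap and using the initial condition j(0) = -8, we get j(t) = -8·exp(-t). Finding the antiderivative of j(t) and using a(0) = 8: a(t) = 8·exp(-t). Integrating acceleration and using the initial condition v(0) = -8, we get v(t) = -8·exp(-t). The integral of velocity, with x(0) = 8, gives position: x(t) = 8·exp(-t). Using x(t) = 8·exp(-t) and substituting t = log(3), we find x = 8/3.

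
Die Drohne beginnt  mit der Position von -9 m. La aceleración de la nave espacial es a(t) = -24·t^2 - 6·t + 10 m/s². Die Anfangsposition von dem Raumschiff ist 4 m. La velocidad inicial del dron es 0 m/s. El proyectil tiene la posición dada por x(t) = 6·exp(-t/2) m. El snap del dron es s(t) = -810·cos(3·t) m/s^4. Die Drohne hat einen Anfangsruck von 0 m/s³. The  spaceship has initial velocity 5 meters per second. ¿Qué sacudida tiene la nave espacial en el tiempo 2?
Para resolver esto, necesitamos tomar 1 derivada de nuestra ecuación de la aceleración a(t) = -24·t^2 - 6·t + 10. Tomando d/dt de a(t), encontramos j(t) = -48·t - 6. Tenemos la sacudida j(t) = -48·t - 6. Sustituyendo t = 2: j(2) = -102.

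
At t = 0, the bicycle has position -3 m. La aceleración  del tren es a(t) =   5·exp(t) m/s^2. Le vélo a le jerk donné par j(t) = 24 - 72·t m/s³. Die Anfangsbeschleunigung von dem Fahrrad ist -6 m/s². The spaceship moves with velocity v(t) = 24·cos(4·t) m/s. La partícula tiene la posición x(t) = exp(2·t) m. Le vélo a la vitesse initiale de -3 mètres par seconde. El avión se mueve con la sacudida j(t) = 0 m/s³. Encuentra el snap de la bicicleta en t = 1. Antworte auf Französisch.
Nous devons dériver notre équation du jerk j(t) = 24 - 72·t 1 fois. La dérivée du jerk donne le snap: s(t) = -72. En utilisant s(t) = -72 et en substituant t = 1, nous trouvons s = -72.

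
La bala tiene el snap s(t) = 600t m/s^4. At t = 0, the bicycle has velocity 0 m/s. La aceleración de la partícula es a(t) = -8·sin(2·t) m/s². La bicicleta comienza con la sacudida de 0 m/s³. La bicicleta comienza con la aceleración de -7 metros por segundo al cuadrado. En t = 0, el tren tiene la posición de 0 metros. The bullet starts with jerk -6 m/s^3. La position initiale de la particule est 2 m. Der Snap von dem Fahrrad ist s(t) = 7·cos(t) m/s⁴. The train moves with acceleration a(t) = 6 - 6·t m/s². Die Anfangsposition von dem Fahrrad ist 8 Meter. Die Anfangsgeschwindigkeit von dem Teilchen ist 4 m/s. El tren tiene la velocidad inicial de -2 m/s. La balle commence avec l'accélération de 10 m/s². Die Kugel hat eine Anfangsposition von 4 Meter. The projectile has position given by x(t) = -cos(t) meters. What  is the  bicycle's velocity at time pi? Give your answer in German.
Ausgehend von dem Snap s(t) = 7·cos(t), nehmen wir 3 Stammfunktionen. Die Stammfunktion von dem Snap, mit j(0) = 0, ergibt den Ruck: j(t) = 7·sin(t). Die Stammfunktion von dem Ruck ist die Beschleunigung. Mit a(0) = -7 erhalten wir a(t) = -7·cos(t). Durch Integration von der Beschleunigung und Verwendung der Anfangsbedingung v(0) = 0, erhalten wir v(t) = -7·sin(t). Wir haben die Geschwindigkeit v(t) = -7·sin(t). Durch Einsetzen von t = pi: v(pi) = 0.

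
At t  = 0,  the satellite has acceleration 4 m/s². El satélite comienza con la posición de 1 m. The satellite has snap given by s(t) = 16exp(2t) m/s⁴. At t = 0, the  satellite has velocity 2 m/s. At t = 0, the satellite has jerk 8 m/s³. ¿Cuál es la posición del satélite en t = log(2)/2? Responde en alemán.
Wir müssen das Integral unserer Gleichung für den Snap s(t) = 16·exp(2·t) 4-mal finden. Durch Integration von dem Snap und Verwendung der Anfangsbedingung j(0) = 8, erhalten wir j(t) = 8·exp(2·t). Die Stammfunktion von dem Ruck ist die Beschleunigung. Mit a(0) = 4 erhalten wir a(t) = 4·exp(2·t). Das Integral von der Beschleunigung ist die Geschwindigkeit. Mit v(0) = 2 erhalten wir v(t) = 2·exp(2·t). Durch Integration von der Geschwindigkeit und Verwendung der Anfangsbedingung x(0) = 1, erhalten wir x(t) = exp(2·t). Wir haben die Position x(t) = exp(2·t). Durch Einsetzen von t = log(2)/2: x(log(2)/2) = 2.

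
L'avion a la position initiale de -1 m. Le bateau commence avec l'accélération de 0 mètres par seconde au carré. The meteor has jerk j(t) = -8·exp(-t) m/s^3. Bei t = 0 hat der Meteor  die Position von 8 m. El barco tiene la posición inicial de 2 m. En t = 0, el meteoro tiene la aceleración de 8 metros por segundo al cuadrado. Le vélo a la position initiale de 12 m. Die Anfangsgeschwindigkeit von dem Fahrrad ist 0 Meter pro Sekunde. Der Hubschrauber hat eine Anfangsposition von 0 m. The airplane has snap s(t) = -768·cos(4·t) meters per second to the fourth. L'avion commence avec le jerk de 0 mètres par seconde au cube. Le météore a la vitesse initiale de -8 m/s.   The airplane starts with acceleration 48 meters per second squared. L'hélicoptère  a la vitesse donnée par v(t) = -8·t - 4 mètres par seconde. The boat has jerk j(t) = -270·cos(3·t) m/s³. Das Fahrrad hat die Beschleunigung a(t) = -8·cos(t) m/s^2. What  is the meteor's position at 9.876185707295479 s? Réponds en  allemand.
Wir müssen das Integral unserer Gleichung für den Ruck j(t) = -8·exp(-t) 3-mal finden. Die Stammfunktion von dem Ruck ist die Beschleunigung. Mit a(0) = 8 erhalten wir a(t) = 8·exp(-t). Mit ∫a(t)dt und Anwendung von v(0) = -8, finden wir v(t) = -8·exp(-t). Das Integral von der Geschwindigkeit, mit x(0) = 8, ergibt die Position: x(t) = 8·exp(-t). Mit x(t) = 8·exp(-t) und Einsetzen von t = 9.876185707295479, finden wir x = 0.000411071182260753.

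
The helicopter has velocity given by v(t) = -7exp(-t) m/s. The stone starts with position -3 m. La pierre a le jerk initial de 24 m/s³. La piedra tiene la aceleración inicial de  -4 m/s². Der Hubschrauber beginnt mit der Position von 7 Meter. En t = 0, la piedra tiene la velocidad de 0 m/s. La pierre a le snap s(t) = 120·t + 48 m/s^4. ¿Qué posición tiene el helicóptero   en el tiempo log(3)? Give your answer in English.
We need to integrate our velocity equation v(t) = -7·exp(-t) 1 time. The antiderivative of velocity is position. Using x(0) = 7, we get x(t) = 7·exp(-t). We have position x(t) = 7·exp(-t). Substituting t = log(3): x(log(3)) = 7/3.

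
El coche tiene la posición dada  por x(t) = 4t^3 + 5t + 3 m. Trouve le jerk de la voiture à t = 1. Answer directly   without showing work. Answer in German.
Bei t = 1, j = 24.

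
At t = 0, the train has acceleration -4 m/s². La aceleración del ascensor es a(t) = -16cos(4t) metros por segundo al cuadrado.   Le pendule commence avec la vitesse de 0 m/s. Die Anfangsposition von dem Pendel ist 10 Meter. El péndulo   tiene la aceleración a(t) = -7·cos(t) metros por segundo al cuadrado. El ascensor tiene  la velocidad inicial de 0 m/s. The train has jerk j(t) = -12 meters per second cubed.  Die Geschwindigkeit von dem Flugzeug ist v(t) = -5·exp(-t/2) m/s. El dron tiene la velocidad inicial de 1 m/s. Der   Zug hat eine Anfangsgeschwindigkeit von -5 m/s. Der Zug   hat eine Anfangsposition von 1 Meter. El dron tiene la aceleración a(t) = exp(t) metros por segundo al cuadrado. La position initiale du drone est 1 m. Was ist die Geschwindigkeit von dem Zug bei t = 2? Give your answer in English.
Starting from jerk j(t) = -12, we take 2 antiderivatives. The integral of jerk, with a(0) = -4, gives acceleration: a(t) = -12·t - 4. Integrating acceleration and using the initial condition v(0) = -5, we get v(t) = -6·t^2 - 4·t - 5. We have velocity v(t) = -6·t^2 - 4·t - 5. Substituting t = 2: v(2) = -37.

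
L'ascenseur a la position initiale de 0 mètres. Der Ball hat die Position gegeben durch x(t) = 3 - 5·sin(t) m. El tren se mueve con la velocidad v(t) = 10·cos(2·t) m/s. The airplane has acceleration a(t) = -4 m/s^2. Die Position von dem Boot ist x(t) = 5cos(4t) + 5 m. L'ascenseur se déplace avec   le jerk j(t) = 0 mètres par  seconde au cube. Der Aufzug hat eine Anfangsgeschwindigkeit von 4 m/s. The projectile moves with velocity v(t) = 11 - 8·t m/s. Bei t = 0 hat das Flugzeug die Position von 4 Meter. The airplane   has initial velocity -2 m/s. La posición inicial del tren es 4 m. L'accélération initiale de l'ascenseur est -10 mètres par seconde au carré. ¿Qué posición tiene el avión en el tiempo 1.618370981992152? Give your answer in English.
We need to integrate our acceleration equation a(t) = -4 2 times. Taking ∫a(t)dt and applying v(0) = -2, we find v(t) = -4·t - 2. Integrating velocity and using the initial condition x(0) = 4, we get x(t) = -2·t^2 - 2·t + 4. We have position x(t) = -2·t^2 - 2·t + 4. Substituting t = 1.618370981992152: x(1.618370981992152) = -4.47499123469279.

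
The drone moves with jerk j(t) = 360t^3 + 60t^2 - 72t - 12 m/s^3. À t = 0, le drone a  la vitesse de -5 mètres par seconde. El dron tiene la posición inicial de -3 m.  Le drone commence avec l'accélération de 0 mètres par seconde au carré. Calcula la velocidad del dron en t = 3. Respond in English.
We need to integrate our jerk equation j(t) = 360·t^3 + 60·t^2 - 72·t - 12 2 times. Finding the antiderivative of j(t) and using a(0) = 0: a(t) = 2·t·(45·t^3 + 10·t^2 - 18·t - 6). The antiderivative of acceleration is velocity. Using v(0) = -5, we get v(t) = 18·t^5 + 5·t^4 - 12·t^3 - 6·t^2 - 5. Using v(t) = 18·t^5 + 5·t^4 - 12·t^3 - 6·t^2 - 5 and substituting t = 3, we find v = 4396.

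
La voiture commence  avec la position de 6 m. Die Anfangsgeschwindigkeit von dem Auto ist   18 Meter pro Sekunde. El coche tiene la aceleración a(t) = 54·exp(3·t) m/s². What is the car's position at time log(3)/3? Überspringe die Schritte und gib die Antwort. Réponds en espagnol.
x(log(3)/3) = 18.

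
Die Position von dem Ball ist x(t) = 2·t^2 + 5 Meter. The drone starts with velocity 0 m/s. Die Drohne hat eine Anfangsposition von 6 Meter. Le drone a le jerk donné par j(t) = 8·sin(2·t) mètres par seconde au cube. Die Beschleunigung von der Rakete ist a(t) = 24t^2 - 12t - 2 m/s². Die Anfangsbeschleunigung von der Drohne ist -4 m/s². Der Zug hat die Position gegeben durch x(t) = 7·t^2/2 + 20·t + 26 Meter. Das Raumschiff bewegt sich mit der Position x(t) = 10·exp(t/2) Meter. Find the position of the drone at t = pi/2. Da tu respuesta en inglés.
To find the answer, we compute 3 antiderivatives of j(t) = 8·sin(2·t). Finding the integral of j(t) and using a(0) = -4: a(t) = -4·cos(2·t). Taking ∫a(t)dt and applying v(0) = 0, we find v(t) = -2·sin(2·t). Finding the antiderivative of v(t) and using x(0) = 6: x(t) = cos(2·t) + 5. From the given position equation x(t) = cos(2·t) + 5, we substitute t = pi/2 to get x = 4.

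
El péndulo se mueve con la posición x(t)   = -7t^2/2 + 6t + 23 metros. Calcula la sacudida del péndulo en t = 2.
Para resolver esto, necesitamos tomar 3 derivadas de nuestra ecuación de la posición x(t) = -7·t^2/2 + 6·t + 23. Derivando la posición, obtenemos la velocidad: v(t) = 6 - 7·t. La derivada de la velocidad da la aceleración: a(t) = -7. Tomando d/dt de a(t), encontramos j(t) = 0. Tenemos la sacudida j(t) = 0. Sustituyendo t = 2: j(2) = 0.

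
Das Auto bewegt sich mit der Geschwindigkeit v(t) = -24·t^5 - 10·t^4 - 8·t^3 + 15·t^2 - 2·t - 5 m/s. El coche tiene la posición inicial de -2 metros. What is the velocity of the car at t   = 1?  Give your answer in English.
From the given velocity equation v(t) = -24·t^5 - 10·t^4 - 8·t^3 + 15·t^2 - 2·t - 5, we substitute t = 1 to get v = -34.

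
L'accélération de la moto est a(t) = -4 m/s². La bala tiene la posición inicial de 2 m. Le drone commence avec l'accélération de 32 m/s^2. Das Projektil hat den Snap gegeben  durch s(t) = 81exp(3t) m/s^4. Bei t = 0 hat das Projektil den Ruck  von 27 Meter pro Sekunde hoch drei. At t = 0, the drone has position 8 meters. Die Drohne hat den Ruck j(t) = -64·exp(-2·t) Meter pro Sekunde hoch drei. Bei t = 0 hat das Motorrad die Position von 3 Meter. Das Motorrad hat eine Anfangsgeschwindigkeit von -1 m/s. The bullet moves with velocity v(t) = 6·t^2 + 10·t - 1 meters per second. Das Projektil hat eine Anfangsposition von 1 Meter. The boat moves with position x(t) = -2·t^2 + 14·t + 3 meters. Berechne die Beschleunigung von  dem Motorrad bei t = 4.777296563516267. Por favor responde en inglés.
Using a(t) = -4 and substituting t = 4.777296563516267, we find a = -4.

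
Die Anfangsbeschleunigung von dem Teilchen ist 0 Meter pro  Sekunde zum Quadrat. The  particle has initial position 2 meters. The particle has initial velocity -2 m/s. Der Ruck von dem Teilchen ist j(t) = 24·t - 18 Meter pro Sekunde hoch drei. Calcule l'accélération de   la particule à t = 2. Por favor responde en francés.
Nous devons trouver l'intégrale de notre équation du jerk j(t) = 24·t - 18 1 fois. L'intégrale du jerk est l'accélération. En utilisant a(0) = 0, nous obtenons a(t) = 6·t·(2·t - 3). En utilisant a(t) = 6·t·(2·t - 3) et en substituant t = 2, nous trouvons a = 12.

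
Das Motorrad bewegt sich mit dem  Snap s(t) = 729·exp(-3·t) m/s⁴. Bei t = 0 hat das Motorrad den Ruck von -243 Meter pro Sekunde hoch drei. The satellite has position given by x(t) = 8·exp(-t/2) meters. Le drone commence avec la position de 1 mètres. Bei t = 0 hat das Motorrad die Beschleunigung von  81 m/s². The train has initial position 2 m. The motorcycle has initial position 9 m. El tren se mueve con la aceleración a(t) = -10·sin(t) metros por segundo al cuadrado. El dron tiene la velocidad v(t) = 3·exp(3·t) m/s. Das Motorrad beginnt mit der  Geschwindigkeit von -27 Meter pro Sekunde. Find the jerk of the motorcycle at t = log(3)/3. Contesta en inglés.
To solve this, we need to take 1 integral of our snap equation s(t) = 729·exp(-3·t). Finding the antiderivative of s(t) and using j(0) = -243: j(t) = -243·exp(-3·t). Using j(t) = -243·exp(-3·t) and substituting t = log(3)/3, we find j = -81.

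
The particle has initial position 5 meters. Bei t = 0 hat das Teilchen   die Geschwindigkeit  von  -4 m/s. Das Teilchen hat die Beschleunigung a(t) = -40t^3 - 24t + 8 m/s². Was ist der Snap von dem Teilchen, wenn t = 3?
Um dies zu lösen, müssen wir 2 Ableitungen unserer Gleichung für die Beschleunigung a(t) = -40·t^3 - 24·t + 8 nehmen. Die Ableitung von der Beschleunigung ergibt den Ruck: j(t) = -120·t^2 - 24. Die Ableitung von dem Ruck ergibt den Snap: s(t) = -240·t. Mit s(t) = -240·t und Einsetzen von t = 3, finden wir s = -720.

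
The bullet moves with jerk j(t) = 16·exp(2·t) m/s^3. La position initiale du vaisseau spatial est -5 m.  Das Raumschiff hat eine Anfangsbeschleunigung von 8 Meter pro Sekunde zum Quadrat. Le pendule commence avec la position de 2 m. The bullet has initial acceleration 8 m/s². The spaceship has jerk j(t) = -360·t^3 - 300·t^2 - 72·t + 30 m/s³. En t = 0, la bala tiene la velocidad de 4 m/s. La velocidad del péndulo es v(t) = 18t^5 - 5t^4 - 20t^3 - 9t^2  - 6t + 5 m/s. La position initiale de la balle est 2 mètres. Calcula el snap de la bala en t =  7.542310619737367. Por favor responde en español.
Para resolver esto, necesitamos tomar 1 derivada de nuestra ecuación de la sacudida j(t) = 16·exp(2·t). Derivando la sacudida, obtenemos el snap: s(t) = 32·exp(2·t). Usando s(t) = 32·exp(2·t) y sustituyendo t = 7.542310619737367, encontramos s = 113845991.617044.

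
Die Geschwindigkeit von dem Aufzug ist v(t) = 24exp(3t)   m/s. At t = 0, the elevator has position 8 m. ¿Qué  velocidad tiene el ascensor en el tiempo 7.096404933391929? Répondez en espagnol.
Tenemos la velocidad v(t) = 24·exp(3·t). Sustituyendo t = 7.096404933391929: v(7.096404933391929) = 42266837434.5863.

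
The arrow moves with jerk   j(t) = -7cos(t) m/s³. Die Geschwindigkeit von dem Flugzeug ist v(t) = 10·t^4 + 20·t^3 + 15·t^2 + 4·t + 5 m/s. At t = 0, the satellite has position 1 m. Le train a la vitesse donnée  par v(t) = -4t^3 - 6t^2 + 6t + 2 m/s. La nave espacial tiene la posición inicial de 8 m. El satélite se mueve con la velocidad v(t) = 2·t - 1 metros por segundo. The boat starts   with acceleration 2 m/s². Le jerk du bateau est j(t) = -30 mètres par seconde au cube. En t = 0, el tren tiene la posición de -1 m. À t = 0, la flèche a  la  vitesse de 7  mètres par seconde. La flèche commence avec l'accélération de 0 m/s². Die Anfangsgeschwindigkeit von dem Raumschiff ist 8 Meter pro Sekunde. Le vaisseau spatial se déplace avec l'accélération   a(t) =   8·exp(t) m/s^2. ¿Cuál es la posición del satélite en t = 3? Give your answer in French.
Pour résoudre ceci, nous devons prendre 1 intégrale de notre équation de la vitesse v(t) = 2·t - 1. En intégrant la vitesse et en utilisant la condition initiale x(0) = 1, nous obtenons x(t) = t^2 - t + 1. En utilisant x(t) = t^2 - t + 1 et en substituant t = 3, nous trouvons x = 7.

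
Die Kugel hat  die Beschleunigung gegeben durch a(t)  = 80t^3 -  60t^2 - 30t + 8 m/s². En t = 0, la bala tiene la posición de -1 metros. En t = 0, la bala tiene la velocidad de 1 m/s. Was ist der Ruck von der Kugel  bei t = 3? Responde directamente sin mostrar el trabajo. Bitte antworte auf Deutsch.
Der Ruck bei t = 3 ist j = 1770.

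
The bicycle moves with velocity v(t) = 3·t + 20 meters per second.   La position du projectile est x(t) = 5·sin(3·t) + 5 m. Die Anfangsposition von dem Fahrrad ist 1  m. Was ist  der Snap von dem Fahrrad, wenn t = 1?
Um dies zu lösen, müssen wir 3 Ableitungen unserer Gleichung für die Geschwindigkeit v(t) = 3·t + 20 nehmen. Mit d/dt von v(t) finden wir a(t) = 3. Mit d/dt von a(t) finden wir j(t) = 0. Die Ableitung von dem Ruck ergibt den Snap: s(t) = 0. Aus der Gleichung für den Snap s(t) = 0, setzen wir t = 1 ein und erhalten s = 0.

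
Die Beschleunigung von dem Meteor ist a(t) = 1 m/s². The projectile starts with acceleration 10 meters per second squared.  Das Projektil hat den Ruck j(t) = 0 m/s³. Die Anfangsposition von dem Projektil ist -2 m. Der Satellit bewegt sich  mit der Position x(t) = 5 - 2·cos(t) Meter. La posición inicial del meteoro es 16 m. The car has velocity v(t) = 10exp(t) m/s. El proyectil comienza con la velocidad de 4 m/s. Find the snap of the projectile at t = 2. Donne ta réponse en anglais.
To solve this, we need to take 1 derivative of our jerk equation j(t) = 0. Differentiating jerk, we get snap: s(t) = 0. From the given snap equation s(t) = 0, we substitute t = 2 to get s = 0.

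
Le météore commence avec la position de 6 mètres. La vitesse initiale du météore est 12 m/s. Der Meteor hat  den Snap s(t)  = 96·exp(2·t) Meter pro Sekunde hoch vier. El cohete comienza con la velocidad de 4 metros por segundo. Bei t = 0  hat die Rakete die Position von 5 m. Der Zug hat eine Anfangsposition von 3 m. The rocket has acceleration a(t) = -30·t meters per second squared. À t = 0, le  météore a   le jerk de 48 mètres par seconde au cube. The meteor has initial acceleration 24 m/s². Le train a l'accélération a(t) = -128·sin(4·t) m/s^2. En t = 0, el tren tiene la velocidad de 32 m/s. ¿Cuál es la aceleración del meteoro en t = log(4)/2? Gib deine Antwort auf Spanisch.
Para resolver esto, necesitamos tomar 2 integrales de nuestra ecuación del snap s(t) = 96·exp(2·t). Tomando ∫s(t)dt y aplicando j(0) = 48, encontramos j(t) = 48·exp(2·t). Integrando la sacudida y usando la condición inicial a(0) = 24, obtenemos a(t) = 24·exp(2·t). Usando a(t) = 24·exp(2·t) y sustituyendo t = log(4)/2, encontramos a = 96.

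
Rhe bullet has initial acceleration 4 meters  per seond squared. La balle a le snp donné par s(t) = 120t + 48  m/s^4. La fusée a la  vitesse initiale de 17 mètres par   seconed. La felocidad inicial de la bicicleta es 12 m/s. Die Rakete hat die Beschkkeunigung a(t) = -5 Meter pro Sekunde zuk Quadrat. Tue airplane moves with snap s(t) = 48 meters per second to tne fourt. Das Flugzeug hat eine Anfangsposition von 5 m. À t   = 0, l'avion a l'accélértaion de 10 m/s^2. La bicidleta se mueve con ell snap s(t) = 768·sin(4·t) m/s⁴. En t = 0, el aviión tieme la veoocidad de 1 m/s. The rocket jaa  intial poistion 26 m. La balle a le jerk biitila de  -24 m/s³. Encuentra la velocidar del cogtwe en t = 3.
Partiendo de la aceleración a(t) = -5, tomamos 1 integral. La integral de la aceleración es la velocidad. Usando v(0) = 17, obtenemos v(t) = 17 - 5·t. Tenemos la velocidad v(t) = 17 - 5·t. Sustituyendo t = 3: v(3) = 2.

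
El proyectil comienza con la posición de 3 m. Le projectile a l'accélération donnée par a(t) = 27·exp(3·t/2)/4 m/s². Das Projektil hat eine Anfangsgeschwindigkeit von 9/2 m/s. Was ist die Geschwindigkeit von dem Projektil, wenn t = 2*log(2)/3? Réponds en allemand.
Ausgehend von der Beschleunigung a(t) = 27·exp(3·t/2)/4, nehmen wir 1 Integral. Mit ∫a(t)dt und Anwendung von v(0) = 9/2, finden wir v(t) = 9·exp(3·t/2)/2. Wir haben die Geschwindigkeit v(t) = 9·exp(3·t/2)/2. Durch Einsetzen von t = 2*log(2)/3: v(2*log(2)/3) = 9.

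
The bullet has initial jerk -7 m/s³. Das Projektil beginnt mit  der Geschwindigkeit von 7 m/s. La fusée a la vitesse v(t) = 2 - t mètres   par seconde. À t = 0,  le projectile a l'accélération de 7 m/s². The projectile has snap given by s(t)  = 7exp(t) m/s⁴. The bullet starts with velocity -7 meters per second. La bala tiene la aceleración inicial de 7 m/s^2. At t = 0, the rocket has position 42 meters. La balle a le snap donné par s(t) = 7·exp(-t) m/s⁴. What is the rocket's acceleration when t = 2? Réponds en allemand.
Wir müssen unsere Gleichung für die Geschwindigkeit v(t) = 2 - t 1-mal ableiten. Mit d/dt von v(t) finden wir a(t) = -1. Mit a(t) = -1 und Einsetzen von t = 2, finden wir a = -1.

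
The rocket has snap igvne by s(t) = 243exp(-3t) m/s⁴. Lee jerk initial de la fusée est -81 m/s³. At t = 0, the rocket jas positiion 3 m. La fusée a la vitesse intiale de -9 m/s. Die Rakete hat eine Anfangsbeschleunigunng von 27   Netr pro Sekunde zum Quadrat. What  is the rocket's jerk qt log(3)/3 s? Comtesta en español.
Para resolver esto, necesitamos tomar 1 integral de nuestra ecuación del snap s(t) = 243·exp(-3·t). Tomando ∫s(t)dt y aplicando j(0) = -81, encontramos j(t) = -81·exp(-3·t). Tenemos la sacudida j(t) = -81·exp(-3·t). Sustituyendo t = log(3)/3: j(log(3)/3) = -27.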